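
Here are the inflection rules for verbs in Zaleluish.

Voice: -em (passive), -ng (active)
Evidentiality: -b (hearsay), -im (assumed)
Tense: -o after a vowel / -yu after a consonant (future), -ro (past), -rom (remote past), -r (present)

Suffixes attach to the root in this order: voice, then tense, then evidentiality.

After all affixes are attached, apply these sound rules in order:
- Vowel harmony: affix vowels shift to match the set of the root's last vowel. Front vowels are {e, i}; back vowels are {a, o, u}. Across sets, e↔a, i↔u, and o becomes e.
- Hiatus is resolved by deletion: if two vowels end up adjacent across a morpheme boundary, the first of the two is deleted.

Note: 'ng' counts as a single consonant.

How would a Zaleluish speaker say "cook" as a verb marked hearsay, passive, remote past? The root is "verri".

verremremb

Attach voice passive -em → verriem.
Attach tense remote past -rom → verriemrom.
Attach evidentiality hearsay -b → verriemromb.
Apply vowel harmony: verriemromb → verriemremb.
Apply vowel deletion: verriemremb → verremremb.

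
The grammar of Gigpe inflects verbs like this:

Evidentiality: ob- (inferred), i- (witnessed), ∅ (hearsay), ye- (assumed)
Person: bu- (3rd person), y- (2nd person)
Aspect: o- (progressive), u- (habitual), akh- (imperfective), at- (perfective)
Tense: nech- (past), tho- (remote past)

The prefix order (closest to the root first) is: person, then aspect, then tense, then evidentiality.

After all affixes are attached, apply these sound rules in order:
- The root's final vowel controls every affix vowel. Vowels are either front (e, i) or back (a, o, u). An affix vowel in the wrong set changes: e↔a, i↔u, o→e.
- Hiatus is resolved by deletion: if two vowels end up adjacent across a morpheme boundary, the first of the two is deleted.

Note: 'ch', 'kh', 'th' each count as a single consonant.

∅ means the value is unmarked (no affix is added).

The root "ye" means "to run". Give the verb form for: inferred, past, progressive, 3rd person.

Attach person 3rd person bu- → buye.
Attach aspect progressive o- → obuye.
Attach tense past nech- → nechobuye.
Attach evidentiality inferred ob- → obnechobuye.
Apply vowel harmony: obnechobuye → ebnechebiye.
Vowel deletion: no change.

ebnechebiye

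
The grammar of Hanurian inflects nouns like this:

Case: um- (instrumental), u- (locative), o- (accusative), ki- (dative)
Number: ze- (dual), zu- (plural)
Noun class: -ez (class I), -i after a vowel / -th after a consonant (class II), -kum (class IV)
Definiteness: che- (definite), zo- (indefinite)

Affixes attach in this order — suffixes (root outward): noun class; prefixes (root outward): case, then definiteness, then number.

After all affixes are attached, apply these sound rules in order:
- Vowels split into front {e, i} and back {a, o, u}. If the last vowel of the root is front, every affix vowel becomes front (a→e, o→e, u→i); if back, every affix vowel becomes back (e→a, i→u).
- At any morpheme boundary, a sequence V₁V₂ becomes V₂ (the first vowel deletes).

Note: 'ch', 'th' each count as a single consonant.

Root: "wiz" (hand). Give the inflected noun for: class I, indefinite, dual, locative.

zeziwizez

Attach noun class class I -ez → wizez.
Attach case locative u- → uwizez.
Attach definiteness indefinite zo- → zouwizez.
Attach number dual ze- → zezouwizez.
Apply vowel harmony: zezouwizez → zezeiwizez.
Apply vowel deletion: zezeiwizez → zeziwizez.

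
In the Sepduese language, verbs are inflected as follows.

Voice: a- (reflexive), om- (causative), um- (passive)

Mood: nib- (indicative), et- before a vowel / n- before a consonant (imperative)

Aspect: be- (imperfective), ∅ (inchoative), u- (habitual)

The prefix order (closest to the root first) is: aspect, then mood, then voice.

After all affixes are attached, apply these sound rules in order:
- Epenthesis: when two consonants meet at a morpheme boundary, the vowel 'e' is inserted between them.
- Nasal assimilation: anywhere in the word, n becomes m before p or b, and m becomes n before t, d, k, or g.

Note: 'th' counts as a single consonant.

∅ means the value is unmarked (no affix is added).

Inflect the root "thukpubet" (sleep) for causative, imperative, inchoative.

aspect = inchoative: zero marking, form stays thukpubet.
Attach mood imperative n- (before consonant 'th') → nthukpubet.
Attach voice causative om- → omnthukpubet.
Apply epenthesis: omnthukpubet → omenethukpubet.
Nasal assimilation: no change.

omenethukpubet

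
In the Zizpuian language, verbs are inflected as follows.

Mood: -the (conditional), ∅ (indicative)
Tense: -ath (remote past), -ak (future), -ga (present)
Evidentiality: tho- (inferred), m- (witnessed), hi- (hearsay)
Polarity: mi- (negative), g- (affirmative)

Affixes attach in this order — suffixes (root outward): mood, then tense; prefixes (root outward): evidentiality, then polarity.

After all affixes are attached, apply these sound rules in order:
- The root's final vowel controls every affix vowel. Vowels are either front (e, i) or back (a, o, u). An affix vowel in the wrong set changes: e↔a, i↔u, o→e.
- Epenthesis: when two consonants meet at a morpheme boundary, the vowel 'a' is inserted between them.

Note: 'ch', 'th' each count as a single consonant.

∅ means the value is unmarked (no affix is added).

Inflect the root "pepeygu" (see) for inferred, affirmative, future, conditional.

gathopepeyguthaak

Attach evidentiality inferred tho- → thopepeygu.
Attach mood conditional -the → thopepeyguthe.
Attach polarity affirmative g- → gthopepeyguthe.
Attach tense future -ak → gthopepeygutheak.
Apply vowel harmony: gthopepeygutheak → gthopepeyguthaak.
Apply epenthesis: gthopepeyguthaak → gathopepeyguthaak.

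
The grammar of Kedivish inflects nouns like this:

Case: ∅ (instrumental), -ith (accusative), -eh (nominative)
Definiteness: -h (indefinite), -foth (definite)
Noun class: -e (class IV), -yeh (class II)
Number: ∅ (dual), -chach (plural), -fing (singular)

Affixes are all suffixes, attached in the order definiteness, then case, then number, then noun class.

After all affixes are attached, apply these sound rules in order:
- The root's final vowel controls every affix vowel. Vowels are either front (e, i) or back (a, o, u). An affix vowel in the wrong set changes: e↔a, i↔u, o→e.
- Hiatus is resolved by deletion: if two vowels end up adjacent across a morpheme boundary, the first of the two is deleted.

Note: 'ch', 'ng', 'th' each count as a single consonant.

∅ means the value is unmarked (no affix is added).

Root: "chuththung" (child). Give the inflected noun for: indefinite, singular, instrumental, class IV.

chuththunghfunga

Attach definiteness indefinite -h → chuththungh.
case = instrumental: zero marking, form stays chuththungh.
Attach number singular -fing → chuththunghfing.
Attach noun class class IV -e → chuththunghfinge.
Apply vowel harmony: chuththunghfinge → chuththunghfunga.
Vowel deletion: no change.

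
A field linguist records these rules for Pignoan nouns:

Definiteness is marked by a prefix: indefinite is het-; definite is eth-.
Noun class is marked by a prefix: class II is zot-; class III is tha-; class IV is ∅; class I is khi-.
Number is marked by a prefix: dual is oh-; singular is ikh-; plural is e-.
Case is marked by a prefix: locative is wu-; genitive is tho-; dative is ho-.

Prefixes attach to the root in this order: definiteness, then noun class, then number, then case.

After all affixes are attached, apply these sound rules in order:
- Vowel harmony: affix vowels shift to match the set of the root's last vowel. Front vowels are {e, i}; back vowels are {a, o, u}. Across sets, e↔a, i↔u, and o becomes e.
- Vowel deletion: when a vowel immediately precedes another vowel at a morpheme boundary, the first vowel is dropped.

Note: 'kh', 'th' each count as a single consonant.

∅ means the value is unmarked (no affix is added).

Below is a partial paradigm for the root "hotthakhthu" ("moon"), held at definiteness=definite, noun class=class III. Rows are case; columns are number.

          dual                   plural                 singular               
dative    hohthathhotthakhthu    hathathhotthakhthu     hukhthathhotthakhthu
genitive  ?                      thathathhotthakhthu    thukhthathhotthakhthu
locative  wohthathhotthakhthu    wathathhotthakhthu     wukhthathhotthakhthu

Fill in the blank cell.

thohthathhotthakhthu

Attach definiteness definite eth- → ethhotthakhthu.
Attach noun class class III tha- → thaethhotthakhthu.
Attach number dual oh- → ohthaethhotthakhthu.
Attach case genitive tho- → thoohthaethhotthakhthu.
Apply vowel harmony: thoohthaethhotthakhthu → thoohthaathhotthakhthu.
Apply vowel deletion: thoohthaathhotthakhthu → thohthathhotthakhthu.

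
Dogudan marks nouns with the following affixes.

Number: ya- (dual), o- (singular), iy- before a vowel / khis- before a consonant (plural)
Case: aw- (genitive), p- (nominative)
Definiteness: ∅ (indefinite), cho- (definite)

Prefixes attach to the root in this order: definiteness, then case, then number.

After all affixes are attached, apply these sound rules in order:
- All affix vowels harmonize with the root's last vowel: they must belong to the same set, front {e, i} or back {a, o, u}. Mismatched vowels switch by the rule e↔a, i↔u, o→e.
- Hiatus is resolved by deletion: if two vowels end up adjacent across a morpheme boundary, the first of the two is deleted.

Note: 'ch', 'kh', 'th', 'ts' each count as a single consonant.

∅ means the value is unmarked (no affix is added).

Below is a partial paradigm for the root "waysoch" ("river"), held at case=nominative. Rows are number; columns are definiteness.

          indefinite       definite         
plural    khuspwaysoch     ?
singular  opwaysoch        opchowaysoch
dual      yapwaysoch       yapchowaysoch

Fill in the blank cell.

khuspchowaysoch

Attach definiteness definite cho- → chowaysoch.
Attach case nominative p- → pchowaysoch.
Attach number plural khis- (before consonant 'p') → khispchowaysoch.
Apply vowel harmony: khispchowaysoch → khuspchowaysoch.
Vowel deletion: no change.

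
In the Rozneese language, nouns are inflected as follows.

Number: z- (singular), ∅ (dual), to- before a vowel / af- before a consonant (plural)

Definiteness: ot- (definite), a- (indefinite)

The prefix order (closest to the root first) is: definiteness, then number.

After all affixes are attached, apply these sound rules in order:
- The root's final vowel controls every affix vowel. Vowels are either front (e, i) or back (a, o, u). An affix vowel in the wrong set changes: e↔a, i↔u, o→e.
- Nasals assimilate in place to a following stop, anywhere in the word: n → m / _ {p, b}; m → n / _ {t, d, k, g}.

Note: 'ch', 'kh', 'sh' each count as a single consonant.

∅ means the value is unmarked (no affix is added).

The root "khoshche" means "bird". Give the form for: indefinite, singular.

zekhoshche

Attach definiteness indefinite a- → akhoshche.
Attach number singular z- → zakhoshche.
Apply vowel harmony: zakhoshche → zekhoshche.
Nasal assimilation: no change.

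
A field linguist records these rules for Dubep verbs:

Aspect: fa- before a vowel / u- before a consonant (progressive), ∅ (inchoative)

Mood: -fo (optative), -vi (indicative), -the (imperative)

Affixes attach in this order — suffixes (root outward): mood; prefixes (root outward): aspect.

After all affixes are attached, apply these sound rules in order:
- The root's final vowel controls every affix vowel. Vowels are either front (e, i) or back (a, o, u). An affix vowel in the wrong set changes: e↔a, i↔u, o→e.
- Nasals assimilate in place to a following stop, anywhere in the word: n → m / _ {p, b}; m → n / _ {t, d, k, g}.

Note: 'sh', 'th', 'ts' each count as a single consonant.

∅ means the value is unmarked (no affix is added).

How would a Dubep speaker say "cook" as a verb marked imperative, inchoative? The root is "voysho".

Attach mood imperative -the → voyshothe.
aspect = inchoative: zero marking, form stays voyshothe.
Apply vowel harmony: voyshothe → voyshotha.
Nasal assimilation: no change.

voyshotha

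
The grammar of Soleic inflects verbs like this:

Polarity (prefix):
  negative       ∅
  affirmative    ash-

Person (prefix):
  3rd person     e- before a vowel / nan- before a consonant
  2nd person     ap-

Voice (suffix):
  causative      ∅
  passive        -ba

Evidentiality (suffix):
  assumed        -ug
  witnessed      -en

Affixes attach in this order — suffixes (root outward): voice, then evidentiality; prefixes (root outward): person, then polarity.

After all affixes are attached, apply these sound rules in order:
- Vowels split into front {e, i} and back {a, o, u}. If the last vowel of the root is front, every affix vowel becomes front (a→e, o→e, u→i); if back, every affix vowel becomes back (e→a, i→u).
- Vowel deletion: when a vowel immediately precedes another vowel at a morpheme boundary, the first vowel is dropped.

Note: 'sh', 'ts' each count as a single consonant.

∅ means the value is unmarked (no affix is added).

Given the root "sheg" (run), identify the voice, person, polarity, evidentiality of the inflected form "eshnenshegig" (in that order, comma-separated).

causative, 3rd person, affirmative, assumed

Segment: ash-nan-sheg-ug.
voice: ∅ → causative.
person: e/nan- → 3rd person.
polarity: ash- → affirmative.
evidentiality: -ug → assumed.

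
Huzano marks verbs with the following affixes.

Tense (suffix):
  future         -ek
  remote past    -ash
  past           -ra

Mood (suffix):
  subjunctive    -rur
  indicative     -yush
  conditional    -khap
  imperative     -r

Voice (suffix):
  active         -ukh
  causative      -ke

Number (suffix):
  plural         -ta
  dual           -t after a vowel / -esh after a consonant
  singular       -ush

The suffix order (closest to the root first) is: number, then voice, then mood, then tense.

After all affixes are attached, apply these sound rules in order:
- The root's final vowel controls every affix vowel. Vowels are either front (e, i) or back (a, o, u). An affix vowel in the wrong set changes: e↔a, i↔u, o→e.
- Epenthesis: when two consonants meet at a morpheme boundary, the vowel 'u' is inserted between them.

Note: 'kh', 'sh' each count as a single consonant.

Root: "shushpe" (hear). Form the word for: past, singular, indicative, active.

shushpeishikhuyishure

Attach number singular -ush → shushpeush.
Attach voice active -ukh → shushpeushukh.
Attach mood indicative -yush → shushpeushukhyush.
Attach tense past -ra → shushpeushukhyushra.
Apply vowel harmony: shushpeushukhyushra → shushpeishikhyishre.
Apply epenthesis: shushpeishikhyishre → shushpeishikhuyishure.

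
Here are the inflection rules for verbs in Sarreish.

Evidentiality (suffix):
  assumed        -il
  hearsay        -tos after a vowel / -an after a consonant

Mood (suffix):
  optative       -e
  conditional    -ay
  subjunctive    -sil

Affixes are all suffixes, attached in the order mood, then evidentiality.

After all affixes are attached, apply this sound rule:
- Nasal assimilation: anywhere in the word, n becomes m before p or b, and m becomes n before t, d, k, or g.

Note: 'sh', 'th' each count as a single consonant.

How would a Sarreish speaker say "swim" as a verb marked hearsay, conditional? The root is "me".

meayan

Attach mood conditional -ay → meay.
Attach evidentiality hearsay -an (after consonant 'y') → meayan.
Nasal assimilation: no change.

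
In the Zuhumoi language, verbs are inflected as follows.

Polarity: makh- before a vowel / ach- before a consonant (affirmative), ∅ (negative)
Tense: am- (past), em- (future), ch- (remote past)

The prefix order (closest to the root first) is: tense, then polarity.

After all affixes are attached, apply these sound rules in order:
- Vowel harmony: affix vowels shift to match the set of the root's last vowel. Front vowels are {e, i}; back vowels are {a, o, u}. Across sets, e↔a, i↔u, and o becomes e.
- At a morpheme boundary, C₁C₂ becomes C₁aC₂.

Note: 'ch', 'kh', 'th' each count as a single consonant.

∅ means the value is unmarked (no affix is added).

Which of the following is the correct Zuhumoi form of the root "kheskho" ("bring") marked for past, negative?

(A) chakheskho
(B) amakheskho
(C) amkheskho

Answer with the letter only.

Attach tense past am- → amkheskho.
polarity = negative: zero marking, form stays amkheskho.
Vowel harmony: no change.
Apply epenthesis: amkheskho → amakheskho.
So the correct form is amakheskho, option (B).
(A) chakheskho is wrong: it uses remote past instead of past for tense.
(C) amkheskho is wrong: it fails to apply the sound rule(s).

B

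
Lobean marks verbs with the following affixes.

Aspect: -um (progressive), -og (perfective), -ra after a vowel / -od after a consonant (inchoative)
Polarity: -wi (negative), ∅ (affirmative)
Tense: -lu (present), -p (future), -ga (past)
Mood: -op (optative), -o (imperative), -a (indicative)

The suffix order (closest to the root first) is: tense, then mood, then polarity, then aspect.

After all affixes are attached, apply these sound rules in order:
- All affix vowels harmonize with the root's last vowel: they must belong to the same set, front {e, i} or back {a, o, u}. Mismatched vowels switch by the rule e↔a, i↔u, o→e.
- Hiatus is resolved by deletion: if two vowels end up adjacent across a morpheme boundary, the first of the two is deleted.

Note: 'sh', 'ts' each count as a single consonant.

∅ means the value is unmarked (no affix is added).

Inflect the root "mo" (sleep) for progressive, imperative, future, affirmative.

mopum

Attach tense future -p → mop.
Attach mood imperative -o → mopo.
polarity = affirmative: zero marking, form stays mopo.
Attach aspect progressive -um → mopoum.
Vowel harmony: no change.
Apply vowel deletion: mopoum → mopum.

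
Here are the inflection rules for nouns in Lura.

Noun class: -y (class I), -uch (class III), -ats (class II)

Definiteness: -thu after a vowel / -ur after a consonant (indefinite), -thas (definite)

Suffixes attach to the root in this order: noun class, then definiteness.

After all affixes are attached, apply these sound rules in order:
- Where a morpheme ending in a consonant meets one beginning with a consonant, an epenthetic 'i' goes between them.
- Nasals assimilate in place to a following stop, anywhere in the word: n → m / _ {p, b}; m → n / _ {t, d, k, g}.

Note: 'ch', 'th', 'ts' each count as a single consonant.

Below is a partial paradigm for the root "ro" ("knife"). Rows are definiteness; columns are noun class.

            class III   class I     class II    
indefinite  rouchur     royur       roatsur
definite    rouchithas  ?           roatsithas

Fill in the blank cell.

Attach noun class class I -y → roy.
Attach definiteness definite -thas → roythas.
Apply epenthesis: roythas → royithas.
Nasal assimilation: no change.

royithas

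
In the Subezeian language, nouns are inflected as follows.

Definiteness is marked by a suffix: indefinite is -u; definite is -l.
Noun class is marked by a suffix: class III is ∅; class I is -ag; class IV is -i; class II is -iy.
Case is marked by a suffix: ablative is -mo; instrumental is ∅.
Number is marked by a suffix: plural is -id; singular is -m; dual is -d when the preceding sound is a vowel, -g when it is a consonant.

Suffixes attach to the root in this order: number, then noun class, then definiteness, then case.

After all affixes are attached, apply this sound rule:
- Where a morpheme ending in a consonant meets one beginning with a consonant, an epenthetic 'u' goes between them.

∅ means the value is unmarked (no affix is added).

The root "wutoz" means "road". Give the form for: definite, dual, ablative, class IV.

wutozugilumo

Attach number dual -g (after consonant 'z') → wutozg.
Attach noun class class IV -i → wutozgi.
Attach definiteness definite -l → wutozgil.
Attach case ablative -mo → wutozgilmo.
Apply epenthesis: wutozgilmo → wutozugilumo.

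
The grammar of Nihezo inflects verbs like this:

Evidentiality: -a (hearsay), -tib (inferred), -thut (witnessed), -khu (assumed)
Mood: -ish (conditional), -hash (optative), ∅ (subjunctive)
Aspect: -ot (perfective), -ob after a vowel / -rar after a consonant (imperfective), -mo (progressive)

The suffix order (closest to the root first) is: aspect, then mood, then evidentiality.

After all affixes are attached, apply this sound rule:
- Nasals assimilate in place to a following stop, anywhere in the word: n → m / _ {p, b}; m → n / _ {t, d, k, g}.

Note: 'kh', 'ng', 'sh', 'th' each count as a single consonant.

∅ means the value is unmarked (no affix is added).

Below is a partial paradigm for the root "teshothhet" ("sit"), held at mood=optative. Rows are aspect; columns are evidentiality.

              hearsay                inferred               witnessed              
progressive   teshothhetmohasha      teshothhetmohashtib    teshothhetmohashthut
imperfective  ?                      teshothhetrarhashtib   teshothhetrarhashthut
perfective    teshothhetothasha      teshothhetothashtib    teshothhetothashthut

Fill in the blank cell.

teshothhetrarhasha

Attach aspect imperfective -rar (after consonant 't') → teshothhetrar.
Attach mood optative -hash → teshothhetrarhash.
Attach evidentiality hearsay -a → teshothhetrarhasha.
Nasal assimilation: no change.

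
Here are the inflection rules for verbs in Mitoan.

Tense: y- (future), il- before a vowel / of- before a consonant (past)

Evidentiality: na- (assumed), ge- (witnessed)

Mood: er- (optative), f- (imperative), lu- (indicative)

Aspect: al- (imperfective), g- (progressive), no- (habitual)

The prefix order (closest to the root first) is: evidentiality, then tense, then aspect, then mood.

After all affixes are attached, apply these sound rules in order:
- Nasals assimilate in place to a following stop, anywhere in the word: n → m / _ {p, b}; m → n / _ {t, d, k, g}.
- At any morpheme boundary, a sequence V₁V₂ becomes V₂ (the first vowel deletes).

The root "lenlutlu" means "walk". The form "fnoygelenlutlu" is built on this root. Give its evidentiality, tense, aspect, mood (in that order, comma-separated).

Segment: f-no-y-ge-lenlutlu.
evidentiality: ge- → witnessed.
tense: y- → future.
aspect: no- → habitual.
mood: f- → imperative.

witnessed, future, habitual, imperative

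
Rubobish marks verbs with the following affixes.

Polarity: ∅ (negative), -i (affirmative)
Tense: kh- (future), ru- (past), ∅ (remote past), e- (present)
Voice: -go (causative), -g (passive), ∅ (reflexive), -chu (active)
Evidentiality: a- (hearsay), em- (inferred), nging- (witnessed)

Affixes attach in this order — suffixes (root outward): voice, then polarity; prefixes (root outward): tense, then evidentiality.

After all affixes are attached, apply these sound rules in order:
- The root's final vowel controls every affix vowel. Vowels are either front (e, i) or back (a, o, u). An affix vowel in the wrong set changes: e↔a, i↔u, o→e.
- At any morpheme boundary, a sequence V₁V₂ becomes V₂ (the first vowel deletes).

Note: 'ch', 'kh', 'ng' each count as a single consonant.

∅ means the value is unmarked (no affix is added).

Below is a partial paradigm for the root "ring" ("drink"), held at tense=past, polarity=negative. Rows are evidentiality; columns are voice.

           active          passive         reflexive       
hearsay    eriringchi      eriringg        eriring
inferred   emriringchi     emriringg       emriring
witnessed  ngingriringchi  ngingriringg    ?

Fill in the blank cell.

voice = reflexive: zero marking, form stays ring.
Attach tense past ru- → ruring.
Attach evidentiality witnessed nging- → ngingruring.
polarity = negative: zero marking, form stays ngingruring.
Apply vowel harmony: ngingruring → ngingriring.
Vowel deletion: no change.

ngingriring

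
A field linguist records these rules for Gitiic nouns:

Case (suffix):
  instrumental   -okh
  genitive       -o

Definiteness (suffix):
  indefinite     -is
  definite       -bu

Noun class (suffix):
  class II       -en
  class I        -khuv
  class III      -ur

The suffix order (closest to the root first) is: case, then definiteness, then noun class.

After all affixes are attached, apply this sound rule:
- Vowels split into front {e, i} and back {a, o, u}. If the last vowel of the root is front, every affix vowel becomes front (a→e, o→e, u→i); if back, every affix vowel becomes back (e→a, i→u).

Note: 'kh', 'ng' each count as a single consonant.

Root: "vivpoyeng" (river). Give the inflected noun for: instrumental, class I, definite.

Attach case instrumental -okh → vivpoyengokh.
Attach definiteness definite -bu → vivpoyengokhbu.
Attach noun class class I -khuv → vivpoyengokhbukhuv.
Apply vowel harmony: vivpoyengokhbukhuv → vivpoyengekhbikhiv.

vivpoyengekhbikhiv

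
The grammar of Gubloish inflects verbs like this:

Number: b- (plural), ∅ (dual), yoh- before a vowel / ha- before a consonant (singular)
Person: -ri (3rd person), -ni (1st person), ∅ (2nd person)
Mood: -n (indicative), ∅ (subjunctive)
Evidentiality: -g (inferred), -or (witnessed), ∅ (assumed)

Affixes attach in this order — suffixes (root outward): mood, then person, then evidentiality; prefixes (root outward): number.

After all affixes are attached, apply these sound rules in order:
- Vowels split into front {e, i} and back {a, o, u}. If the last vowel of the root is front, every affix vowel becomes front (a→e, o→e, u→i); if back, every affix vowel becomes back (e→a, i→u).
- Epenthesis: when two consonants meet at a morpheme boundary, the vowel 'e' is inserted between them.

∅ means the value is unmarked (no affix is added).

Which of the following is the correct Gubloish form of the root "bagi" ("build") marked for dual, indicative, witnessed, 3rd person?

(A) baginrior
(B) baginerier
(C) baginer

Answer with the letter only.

Attach mood indicative -n → bagin.
Attach person 3rd person -ri → baginri.
number = dual: zero marking, form stays baginri.
Attach evidentiality witnessed -or → baginrior.
Apply vowel harmony: baginrior → baginrier.
Apply epenthesis: baginrier → baginerier.
So the correct form is baginerier, option (B).
(C) baginer is wrong: it uses 2nd person instead of 3rd person for person.
(A) baginrior is wrong: it fails to apply the sound rule(s).

B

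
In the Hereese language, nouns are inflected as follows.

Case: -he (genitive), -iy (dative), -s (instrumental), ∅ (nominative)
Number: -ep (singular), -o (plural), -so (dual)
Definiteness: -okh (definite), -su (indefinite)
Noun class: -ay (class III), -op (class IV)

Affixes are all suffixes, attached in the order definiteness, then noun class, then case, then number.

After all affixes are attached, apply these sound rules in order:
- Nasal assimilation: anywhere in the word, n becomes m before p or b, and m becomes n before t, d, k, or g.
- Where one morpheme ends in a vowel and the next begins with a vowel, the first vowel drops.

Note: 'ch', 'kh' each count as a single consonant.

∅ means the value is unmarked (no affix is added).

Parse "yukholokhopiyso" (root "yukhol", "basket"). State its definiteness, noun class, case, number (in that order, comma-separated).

definite, class IV, dative, dual

Segment: yukhol-okh-op-iy-so.
definiteness: -okh → definite.
noun class: -op → class IV.
case: -iy → dative.
number: -so → dual.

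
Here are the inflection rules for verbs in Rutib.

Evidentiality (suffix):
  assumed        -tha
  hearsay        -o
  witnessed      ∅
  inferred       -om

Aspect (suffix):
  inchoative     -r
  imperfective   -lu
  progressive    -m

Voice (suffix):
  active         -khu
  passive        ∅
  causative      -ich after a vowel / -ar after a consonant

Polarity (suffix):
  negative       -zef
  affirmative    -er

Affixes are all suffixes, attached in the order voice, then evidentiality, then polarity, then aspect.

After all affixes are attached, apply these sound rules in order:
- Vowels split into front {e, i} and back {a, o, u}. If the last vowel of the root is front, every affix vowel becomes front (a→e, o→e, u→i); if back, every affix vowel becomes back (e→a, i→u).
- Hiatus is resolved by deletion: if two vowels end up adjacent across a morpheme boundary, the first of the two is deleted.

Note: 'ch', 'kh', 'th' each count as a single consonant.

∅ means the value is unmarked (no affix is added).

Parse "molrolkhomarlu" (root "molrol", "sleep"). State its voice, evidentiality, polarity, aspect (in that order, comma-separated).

Segment: molrol-khu-om-er-lu.
voice: -khu → active.
evidentiality: -om → inferred.
polarity: -er → affirmative.
aspect: -lu → imperfective.

active, inferred, affirmative, imperfective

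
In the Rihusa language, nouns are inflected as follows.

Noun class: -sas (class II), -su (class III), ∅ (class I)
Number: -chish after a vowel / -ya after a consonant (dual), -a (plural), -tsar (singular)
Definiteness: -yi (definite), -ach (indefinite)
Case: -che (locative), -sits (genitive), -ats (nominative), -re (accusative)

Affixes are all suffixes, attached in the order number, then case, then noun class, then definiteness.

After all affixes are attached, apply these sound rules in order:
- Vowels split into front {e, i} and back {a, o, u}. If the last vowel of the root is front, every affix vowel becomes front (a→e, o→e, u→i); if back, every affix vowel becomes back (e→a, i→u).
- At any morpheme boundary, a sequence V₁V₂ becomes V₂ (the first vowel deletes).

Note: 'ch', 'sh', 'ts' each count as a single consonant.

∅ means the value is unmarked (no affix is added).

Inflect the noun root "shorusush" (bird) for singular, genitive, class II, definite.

shorusushtsarsutssasyu

Attach number singular -tsar → shorusushtsar.
Attach case genitive -sits → shorusushtsarsits.
Attach noun class class II -sas → shorusushtsarsitssas.
Attach definiteness definite -yi → shorusushtsarsitssasyi.
Apply vowel harmony: shorusushtsarsitssasyi → shorusushtsarsutssasyu.
Vowel deletion: no change.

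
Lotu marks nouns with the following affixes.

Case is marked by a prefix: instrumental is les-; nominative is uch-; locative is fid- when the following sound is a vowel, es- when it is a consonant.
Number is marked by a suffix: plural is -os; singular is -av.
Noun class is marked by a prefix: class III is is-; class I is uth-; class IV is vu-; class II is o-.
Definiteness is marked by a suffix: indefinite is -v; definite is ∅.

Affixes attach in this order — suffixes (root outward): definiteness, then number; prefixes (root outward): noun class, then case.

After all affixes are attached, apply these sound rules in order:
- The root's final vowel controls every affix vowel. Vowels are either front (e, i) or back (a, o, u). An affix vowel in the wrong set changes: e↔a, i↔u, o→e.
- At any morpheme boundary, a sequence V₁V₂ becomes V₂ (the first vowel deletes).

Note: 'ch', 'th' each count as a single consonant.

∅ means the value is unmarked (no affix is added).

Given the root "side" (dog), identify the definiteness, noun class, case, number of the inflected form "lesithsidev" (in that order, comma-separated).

definite, class I, instrumental, singular

Segment: les-uth-side-av.
definiteness: ∅ → definite.
noun class: uth- → class I.
case: les- → instrumental.
number: -av → singular.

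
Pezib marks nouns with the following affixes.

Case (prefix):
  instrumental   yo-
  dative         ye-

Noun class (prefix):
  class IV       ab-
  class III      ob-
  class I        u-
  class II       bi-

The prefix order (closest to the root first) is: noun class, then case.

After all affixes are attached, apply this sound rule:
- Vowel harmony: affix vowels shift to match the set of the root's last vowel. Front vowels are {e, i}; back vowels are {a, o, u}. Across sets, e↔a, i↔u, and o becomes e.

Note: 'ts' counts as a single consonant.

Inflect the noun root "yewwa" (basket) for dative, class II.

yabuyewwa

Attach noun class class II bi- → biyewwa.
Attach case dative ye- → yebiyewwa.
Apply vowel harmony: yebiyewwa → yabuyewwa.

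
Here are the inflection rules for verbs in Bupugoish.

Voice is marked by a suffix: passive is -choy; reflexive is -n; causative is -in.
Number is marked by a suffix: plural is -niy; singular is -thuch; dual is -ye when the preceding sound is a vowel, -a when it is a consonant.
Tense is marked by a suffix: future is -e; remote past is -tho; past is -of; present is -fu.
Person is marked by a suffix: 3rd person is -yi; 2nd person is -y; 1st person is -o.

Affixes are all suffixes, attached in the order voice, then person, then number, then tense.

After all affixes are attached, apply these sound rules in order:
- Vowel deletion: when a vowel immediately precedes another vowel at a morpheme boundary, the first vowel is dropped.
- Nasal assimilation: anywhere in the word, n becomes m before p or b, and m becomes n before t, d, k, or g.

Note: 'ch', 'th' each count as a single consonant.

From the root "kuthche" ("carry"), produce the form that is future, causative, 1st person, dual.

kuthchinoye

Attach voice causative -in → kuthchein.
Attach person 1st person -o → kuthcheino.
Attach number dual -ye (after vowel 'o') → kuthcheinoye.
Attach tense future -e → kuthcheinoyee.
Apply vowel deletion: kuthcheinoyee → kuthchinoye.
Nasal assimilation: no change.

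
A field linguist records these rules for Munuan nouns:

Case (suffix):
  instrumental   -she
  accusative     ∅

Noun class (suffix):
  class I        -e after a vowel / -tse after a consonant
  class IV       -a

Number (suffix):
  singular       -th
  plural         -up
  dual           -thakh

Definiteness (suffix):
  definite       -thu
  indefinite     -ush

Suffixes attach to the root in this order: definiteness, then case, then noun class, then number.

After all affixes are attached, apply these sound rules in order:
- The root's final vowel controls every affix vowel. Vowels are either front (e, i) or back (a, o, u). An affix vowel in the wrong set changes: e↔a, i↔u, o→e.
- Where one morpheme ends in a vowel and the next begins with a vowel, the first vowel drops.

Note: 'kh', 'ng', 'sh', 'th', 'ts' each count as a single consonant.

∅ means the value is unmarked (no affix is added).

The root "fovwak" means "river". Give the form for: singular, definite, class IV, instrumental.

fovwakthushath

Attach definiteness definite -thu → fovwakthu.
Attach case instrumental -she → fovwakthushe.
Attach noun class class IV -a → fovwakthushea.
Attach number singular -th → fovwakthusheath.
Apply vowel harmony: fovwakthusheath → fovwakthushaath.
Apply vowel deletion: fovwakthushaath → fovwakthushath.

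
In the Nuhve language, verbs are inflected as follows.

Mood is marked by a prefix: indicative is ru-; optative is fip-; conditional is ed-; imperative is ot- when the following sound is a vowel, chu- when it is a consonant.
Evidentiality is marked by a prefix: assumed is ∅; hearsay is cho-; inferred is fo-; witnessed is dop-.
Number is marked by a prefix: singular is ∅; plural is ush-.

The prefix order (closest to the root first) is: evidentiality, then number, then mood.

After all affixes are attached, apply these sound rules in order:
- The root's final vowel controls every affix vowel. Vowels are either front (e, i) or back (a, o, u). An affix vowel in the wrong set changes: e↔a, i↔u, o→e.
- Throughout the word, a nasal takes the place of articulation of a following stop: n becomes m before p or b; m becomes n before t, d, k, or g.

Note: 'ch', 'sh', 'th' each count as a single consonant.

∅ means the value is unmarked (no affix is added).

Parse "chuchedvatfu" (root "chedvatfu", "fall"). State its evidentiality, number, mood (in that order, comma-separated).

Segment: chu-chedvatfu.
evidentiality: ∅ → assumed.
number: ∅ → singular.
mood: ot/chu- → imperative.

assumed, singular, imperative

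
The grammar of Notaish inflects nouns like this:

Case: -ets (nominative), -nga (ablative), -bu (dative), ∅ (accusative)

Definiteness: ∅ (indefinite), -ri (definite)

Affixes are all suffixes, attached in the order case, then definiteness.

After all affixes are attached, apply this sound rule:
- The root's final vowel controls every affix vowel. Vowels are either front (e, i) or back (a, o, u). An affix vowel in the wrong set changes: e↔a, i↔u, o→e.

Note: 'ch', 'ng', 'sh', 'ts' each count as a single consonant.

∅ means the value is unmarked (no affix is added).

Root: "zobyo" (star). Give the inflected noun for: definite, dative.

Attach case dative -bu → zobyobu.
Attach definiteness definite -ri → zobyoburi.
Apply vowel harmony: zobyoburi → zobyoburu.

zobyoburu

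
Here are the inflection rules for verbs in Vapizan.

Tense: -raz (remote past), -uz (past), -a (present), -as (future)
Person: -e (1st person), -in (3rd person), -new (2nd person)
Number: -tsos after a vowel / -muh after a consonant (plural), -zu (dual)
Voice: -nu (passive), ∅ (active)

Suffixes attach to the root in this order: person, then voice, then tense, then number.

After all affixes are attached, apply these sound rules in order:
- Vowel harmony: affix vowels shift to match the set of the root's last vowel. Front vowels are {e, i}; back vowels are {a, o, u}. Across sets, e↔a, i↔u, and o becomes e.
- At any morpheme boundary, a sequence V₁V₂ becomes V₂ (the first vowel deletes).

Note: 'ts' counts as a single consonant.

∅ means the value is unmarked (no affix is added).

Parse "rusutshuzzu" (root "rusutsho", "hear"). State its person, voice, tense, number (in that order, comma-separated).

Segment: rusutsho-e-uz-zu.
person: -e → 1st person.
voice: ∅ → active.
tense: -uz → past.
number: -zu → dual.

1st person, active, past, dual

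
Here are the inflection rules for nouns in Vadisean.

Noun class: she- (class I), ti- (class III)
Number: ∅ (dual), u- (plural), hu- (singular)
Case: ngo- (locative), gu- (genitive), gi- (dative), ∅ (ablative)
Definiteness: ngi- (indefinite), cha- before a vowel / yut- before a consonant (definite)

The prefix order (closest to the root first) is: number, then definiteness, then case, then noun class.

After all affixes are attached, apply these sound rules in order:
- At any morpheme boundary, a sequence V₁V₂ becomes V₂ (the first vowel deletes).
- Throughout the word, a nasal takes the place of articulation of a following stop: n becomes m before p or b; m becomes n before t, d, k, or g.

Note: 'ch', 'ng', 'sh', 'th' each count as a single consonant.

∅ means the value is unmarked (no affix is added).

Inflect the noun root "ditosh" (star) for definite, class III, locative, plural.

Attach number plural u- → uditosh.
Attach definiteness definite cha- (before vowel 'u') → chauditosh.
Attach case locative ngo- → ngochauditosh.
Attach noun class class III ti- → tingochauditosh.
Apply vowel deletion: tingochauditosh → tingochuditosh.
Nasal assimilation: no change.

tingochuditosh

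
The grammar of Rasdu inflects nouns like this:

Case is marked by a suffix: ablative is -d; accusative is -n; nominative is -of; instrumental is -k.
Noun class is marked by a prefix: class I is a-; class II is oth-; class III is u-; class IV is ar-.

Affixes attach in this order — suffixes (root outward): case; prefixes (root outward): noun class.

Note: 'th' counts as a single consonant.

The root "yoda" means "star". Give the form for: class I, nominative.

Attach noun class class I a- → ayoda.
Attach case nominative -of → ayodaof.

ayodaof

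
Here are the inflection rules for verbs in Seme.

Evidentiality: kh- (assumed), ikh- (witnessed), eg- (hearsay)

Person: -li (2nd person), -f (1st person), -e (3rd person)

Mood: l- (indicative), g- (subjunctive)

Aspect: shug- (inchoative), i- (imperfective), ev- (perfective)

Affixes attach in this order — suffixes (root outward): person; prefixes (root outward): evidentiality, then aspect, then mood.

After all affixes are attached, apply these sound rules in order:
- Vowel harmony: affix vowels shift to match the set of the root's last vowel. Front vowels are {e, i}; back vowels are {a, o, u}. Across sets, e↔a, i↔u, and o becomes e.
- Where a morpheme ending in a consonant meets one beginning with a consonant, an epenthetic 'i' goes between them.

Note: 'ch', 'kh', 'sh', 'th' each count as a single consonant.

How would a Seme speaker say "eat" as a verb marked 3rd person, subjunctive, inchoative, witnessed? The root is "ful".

Attach evidentiality witnessed ikh- → ikhful.
Attach aspect inchoative shug- → shugikhful.
Attach person 3rd person -e → shugikhfule.
Attach mood subjunctive g- → gshugikhfule.
Apply vowel harmony: gshugikhfule → gshugukhfula.
Apply epenthesis: gshugukhfula → gishugukhifula.

gishugukhifula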